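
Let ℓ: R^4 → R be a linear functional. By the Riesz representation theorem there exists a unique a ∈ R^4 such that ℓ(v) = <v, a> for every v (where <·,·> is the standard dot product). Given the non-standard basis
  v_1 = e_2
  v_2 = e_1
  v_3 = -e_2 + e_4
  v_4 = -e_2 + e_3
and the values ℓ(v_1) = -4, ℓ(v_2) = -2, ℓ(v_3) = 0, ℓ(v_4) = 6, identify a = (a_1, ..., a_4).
a = (-2, -4, 2, -4)

Write a = (a_1, ..., a_4) in the standard basis. For each basis vector v_i, ℓ(v_i) = <v_i, a> is a linear equation in the a_j's. Collect the n equations into a matrix system V a = ℓ, where row i of V is v_i (expressed in the standard basis). Since V is invertible (lower-triangular with 1s on the diagonal, up to permutation), solve by back-substitution:
  V =
[[0, 1, 0, 0],
 [1, 0, 0, 0],
 [0, -1, 0, 1],
 [0, -1, 1, 0]]
  V a = (-4, -2, 0, 6)
Solving gives a = (-2, -4, 2, -4).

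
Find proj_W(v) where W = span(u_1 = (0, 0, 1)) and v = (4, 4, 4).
proj_W(v) = (0, 0, 4)

Set up U = [u_1 | ... | u_1] ∈ R^(3×1). The projector onto W = col(U) is P = U (U^T U)^(-1) U^T.
Compute U^T U =
  [1],
and U^T v = (4).
Solve U^T U · c = U^T v for the coefficients: c = (4). The projection is proj_W(v) = U c.
Check: (v - proj_W(v)) · u_1 = 0  (should be 0).
Result: proj_W(v) = (0, 0, 4).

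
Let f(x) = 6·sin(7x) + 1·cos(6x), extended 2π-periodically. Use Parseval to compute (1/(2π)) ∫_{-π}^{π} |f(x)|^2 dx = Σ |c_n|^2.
Σ |c_n|^2 = 37/2

Expand |f|^2 and use orthogonality of {sin(nx), cos(mx)} on [-π, π]:
  ∫_{-π}^{π} sin(nx)^2 dx = π, ∫ cos(mx)^2 dx = π, and cross terms integrate to 0.
So ∫_{-π}^{π} f(x)^2 dx = 6^2 · π + 1^2 · π = (36 + 1)π.
Divide by 2π: (36 + 1)/2 = 37/2.
By Parseval, this equals Σ |c_n|^2.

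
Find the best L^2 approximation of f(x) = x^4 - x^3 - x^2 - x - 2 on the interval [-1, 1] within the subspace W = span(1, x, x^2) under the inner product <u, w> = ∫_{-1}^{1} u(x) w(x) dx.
g(x) = -x^2/7 - 8*x/5 - 73/35

The best approximation g ∈ W is the orthogonal projection of f onto W. Writing g = a_0 + a_1 x + a_2 x^2, the coefficients solve the normal equations G · a = b where
  G_{ij} = <φ_i, φ_j> and b_i = <f, φ_i>, with φ_0 = 1, φ_1 = x, φ_2 = x^2.
G =
  [2, 0, 2/3]
  [0, 2/3, 0]
  [2/3, 0, 2/5],
b = (-64/15, -16/15, -152/105).
Solving gives a_0 = -73/35, a_1 = -8/5, a_2 = -1/7, so
  g(x) = -x^2/7 - 8*x/5 - 73/35.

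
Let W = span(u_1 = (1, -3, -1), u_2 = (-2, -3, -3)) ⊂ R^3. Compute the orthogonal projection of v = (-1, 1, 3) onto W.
proj_W(v) = (13/71, 141/71, 87/71)

Set up U = [u_1 | ... | u_2] ∈ R^(3×2). The projector onto W = col(U) is P = U (U^T U)^(-1) U^T.
Compute U^T U =
  [11, 10]
  [10, 22],
and U^T v = (-7, -10).
Solve U^T U · c = U^T v for the coefficients: c = (-27/71, -20/71). The projection is proj_W(v) = U c.
Check: (v - proj_W(v)) · u_1 = 0  (should be 0).
Check: (v - proj_W(v)) · u_2 = 0  (should be 0).
Result: proj_W(v) = (13/71, 141/71, 87/71).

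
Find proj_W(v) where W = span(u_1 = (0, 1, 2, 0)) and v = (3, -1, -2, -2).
proj_W(v) = (0, -1, -2, 0)

Set up U = [u_1 | ... | u_1] ∈ R^(4×1). The projector onto W = col(U) is P = U (U^T U)^(-1) U^T.
Compute U^T U =
  [5],
and U^T v = (-5).
Solve U^T U · c = U^T v for the coefficients: c = (-1). The projection is proj_W(v) = U c.
Check: (v - proj_W(v)) · u_1 = 0  (should be 0).
Result: proj_W(v) = (0, -1, -2, 0).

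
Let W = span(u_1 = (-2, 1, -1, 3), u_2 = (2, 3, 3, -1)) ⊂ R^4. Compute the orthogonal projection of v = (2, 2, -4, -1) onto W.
proj_W(v) = (2/37, -12/37, -9/74, -17/74)

Set up U = [u_1 | ... | u_2] ∈ R^(4×2). The projector onto W = col(U) is P = U (U^T U)^(-1) U^T.
Compute U^T U =
  [15, -7]
  [-7, 23],
and U^T v = (-1, -1).
Solve U^T U · c = U^T v for the coefficients: c = (-15/148, -11/148). The projection is proj_W(v) = U c.
Check: (v - proj_W(v)) · u_1 = 0  (should be 0).
Check: (v - proj_W(v)) · u_2 = 0  (should be 0).
Result: proj_W(v) = (2/37, -12/37, -9/74, -17/74).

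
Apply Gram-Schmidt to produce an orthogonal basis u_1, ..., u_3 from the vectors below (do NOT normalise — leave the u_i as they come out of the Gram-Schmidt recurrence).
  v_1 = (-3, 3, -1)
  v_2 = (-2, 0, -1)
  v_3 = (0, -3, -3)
Orthogonal basis:
  u_1 = (-3, 3, -1)
  u_2 = (-17/19, -21/19, -12/19)
  u_3 = (45/46, 15/46, -45/23)

Apply the Gram-Schmidt recurrence
  u_1 = v_1
  u_i = v_i − Σ_{j<i} ((v_i · u_j) / (u_j · u_j)) · u_j.

Step by step this gives:
  u_1 = (-3, 3, -1)
  u_2 = (-17/19, -21/19, -12/19)
  u_3 = (45/46, 15/46, -45/23)

Orthogonality check:
  u_2 · u_1 = 0 (should be 0)
  u_3 · u_1 = 0 (should be 0)
  u_3 · u_2 = 0 (should be 0)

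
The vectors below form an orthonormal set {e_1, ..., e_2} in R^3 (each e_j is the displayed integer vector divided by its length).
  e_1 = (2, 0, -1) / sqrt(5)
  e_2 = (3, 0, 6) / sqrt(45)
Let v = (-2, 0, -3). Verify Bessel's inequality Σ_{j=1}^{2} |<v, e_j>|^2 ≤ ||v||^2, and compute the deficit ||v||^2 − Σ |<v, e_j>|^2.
Σ |<v, e_j>|^2 = 13; ||v||^2 = 13; deficit = 0

Write each e_j = u_j / sqrt(<u_j, u_j>) where u_j is the displayed integer vector. Then <v, e_j> = <v, u_j> / sqrt(<u_j, u_j>), so |<v, e_j>|^2 = <v, u_j>^2 / <u_j, u_j>.
Coefficients: <v, e_1> = -1/sqrt(5), <v, e_2> = -24/sqrt(45).
Square and sum: Σ |<v, e_j>|^2 = 13.
Compute ||v||^2 = v·v = 13.
Deficit = 13 − 13 = 0 ≥ 0, confirming Bessel's inequality. (The deficit equals ||v − Σ <v,e_j> e_j||^2, the squared distance from v to span{e_j}.)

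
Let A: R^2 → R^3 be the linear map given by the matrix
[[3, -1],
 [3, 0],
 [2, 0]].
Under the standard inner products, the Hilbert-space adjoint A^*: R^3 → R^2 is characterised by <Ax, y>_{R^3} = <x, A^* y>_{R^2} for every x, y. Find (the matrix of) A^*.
A^* = A^T =
[[3, 3, 2],
 [-1, 0, 0]]

For real matrices with standard dot products, the defining identity <Ax, y> = <x, A^* y> gives (Ax)^T y = x^T (A^*) y, i.e. x^T A^T y = x^T (A^*) y. Since this holds for all x, y, we must have A^* = A^T. Therefore
A^* =
[[3, 3, 2],
 [-1, 0, 0]].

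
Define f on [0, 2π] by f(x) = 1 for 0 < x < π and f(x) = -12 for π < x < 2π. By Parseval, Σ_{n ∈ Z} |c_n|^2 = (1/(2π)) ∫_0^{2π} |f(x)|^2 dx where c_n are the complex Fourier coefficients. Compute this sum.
Σ |c_n|^2 = 145/2

Parseval equates the L^2 energy of f (normalised by 1/(2π)) with the ℓ^2 sum of its Fourier coefficients: (1/(2π)) ∫_0^{2π} |f|^2 = Σ |c_n|^2.
Compute the left side: (1/(2π)) [∫_0^π 1^2 dx + ∫_π^{2π} (-12)^2 dx] = (1/(2π)) · (1π + 144π) = (1 + 144)/2 = 145/2.
So Σ_{n ∈ Z} |c_n|^2 = 145/2.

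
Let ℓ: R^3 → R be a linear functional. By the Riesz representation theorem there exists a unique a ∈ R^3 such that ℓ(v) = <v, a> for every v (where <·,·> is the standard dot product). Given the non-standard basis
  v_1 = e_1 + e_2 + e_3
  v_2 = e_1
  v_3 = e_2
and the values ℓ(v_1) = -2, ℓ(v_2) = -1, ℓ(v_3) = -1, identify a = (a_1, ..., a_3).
a = (-1, -1, 0)

Write a = (a_1, ..., a_3) in the standard basis. For each basis vector v_i, ℓ(v_i) = <v_i, a> is a linear equation in the a_j's. Collect the n equations into a matrix system V a = ℓ, where row i of V is v_i (expressed in the standard basis). Since V is invertible (lower-triangular with 1s on the diagonal, up to permutation), solve by back-substitution:
  V =
[[1, 1, 1],
 [1, 0, 0],
 [0, 1, 0]]
  V a = (-2, -1, -1)
Solving gives a = (-1, -1, 0).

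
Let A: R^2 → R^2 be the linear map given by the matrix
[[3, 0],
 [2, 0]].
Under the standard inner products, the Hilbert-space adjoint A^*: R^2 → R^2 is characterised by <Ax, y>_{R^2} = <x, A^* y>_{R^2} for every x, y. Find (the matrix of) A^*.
A^* = A^T =
[[3, 2],
 [0, 0]]

For real matrices with standard dot products, the defining identity <Ax, y> = <x, A^* y> gives (Ax)^T y = x^T (A^*) y, i.e. x^T A^T y = x^T (A^*) y. Since this holds for all x, y, we must have A^* = A^T. Therefore
A^* =
[[3, 2],
 [0, 0]].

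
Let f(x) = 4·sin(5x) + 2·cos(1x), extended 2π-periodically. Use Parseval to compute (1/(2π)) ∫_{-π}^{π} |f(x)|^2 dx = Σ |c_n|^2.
Σ |c_n|^2 = 10

Expand |f|^2 and use orthogonality of {sin(nx), cos(mx)} on [-π, π]:
  ∫_{-π}^{π} sin(nx)^2 dx = π, ∫ cos(mx)^2 dx = π, and cross terms integrate to 0.
So ∫_{-π}^{π} f(x)^2 dx = 4^2 · π + 2^2 · π = (16 + 4)π.
Divide by 2π: (16 + 4)/2 = 10.
By Parseval, this equals Σ |c_n|^2.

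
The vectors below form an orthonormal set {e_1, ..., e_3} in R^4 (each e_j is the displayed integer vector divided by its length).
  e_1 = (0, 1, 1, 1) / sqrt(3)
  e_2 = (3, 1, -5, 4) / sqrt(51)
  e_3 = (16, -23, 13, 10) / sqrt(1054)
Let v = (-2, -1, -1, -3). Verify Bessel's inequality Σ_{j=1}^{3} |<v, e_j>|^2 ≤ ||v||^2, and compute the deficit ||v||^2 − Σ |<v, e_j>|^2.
Σ |<v, e_j>|^2 = 457/31; ||v||^2 = 15; deficit = 8/31

Write each e_j = u_j / sqrt(<u_j, u_j>) where u_j is the displayed integer vector. Then <v, e_j> = <v, u_j> / sqrt(<u_j, u_j>), so |<v, e_j>|^2 = <v, u_j>^2 / <u_j, u_j>.
Coefficients: <v, e_1> = -5/sqrt(3), <v, e_2> = -14/sqrt(51), <v, e_3> = -52/sqrt(1054).
Square and sum: Σ |<v, e_j>|^2 = 457/31.
Compute ||v||^2 = v·v = 15.
Deficit = 15 − 457/31 = 8/31 ≥ 0, confirming Bessel's inequality. (The deficit equals ||v − Σ <v,e_j> e_j||^2, the squared distance from v to span{e_j}.)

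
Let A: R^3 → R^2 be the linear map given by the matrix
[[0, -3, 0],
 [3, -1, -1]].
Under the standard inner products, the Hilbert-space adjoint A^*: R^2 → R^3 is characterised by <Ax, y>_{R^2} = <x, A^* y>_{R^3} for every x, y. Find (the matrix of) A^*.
A^* = A^T =
[[0, 3],
 [-3, -1],
 [0, -1]]

For real matrices with standard dot products, the defining identity <Ax, y> = <x, A^* y> gives (Ax)^T y = x^T (A^*) y, i.e. x^T A^T y = x^T (A^*) y. Since this holds for all x, y, we must have A^* = A^T. Therefore
A^* =
[[0, 3],
 [-3, -1],
 [0, -1]].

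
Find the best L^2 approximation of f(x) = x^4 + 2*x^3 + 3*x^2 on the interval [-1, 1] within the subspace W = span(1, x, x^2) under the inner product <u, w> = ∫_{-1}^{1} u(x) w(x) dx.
g(x) = 27*x^2/7 + 6*x/5 - 3/35

The best approximation g ∈ W is the orthogonal projection of f onto W. Writing g = a_0 + a_1 x + a_2 x^2, the coefficients solve the normal equations G · a = b where
  G_{ij} = <φ_i, φ_j> and b_i = <f, φ_i>, with φ_0 = 1, φ_1 = x, φ_2 = x^2.
G =
  [2, 0, 2/3]
  [0, 2/3, 0]
  [2/3, 0, 2/5],
b = (12/5, 4/5, 52/35).
Solving gives a_0 = -3/35, a_1 = 6/5, a_2 = 27/7, so
  g(x) = 27*x^2/7 + 6*x/5 - 3/35.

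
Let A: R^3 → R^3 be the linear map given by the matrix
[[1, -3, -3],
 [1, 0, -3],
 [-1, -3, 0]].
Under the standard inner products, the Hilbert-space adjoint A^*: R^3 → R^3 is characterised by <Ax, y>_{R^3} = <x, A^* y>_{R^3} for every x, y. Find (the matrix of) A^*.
A^* = A^T =
[[1, 1, -1],
 [-3, 0, -3],
 [-3, -3, 0]]

For real matrices with standard dot products, the defining identity <Ax, y> = <x, A^* y> gives (Ax)^T y = x^T (A^*) y, i.e. x^T A^T y = x^T (A^*) y. Since this holds for all x, y, we must have A^* = A^T. Therefore
A^* =
[[1, 1, -1],
 [-3, 0, -3],
 [-3, -3, 0]].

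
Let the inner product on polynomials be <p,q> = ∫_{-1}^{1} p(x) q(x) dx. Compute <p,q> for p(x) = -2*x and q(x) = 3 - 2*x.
<p,q> = 8/3

Expand the product: p(x)·q(x) = 4*x^2 - 6*x.
∫_{-1}^{1} of each monomial x^k gives [2/(k+1) if k even, 0 if k odd]. Integrating term-by-term (or equivalently evaluating the antiderivative F(x) = 4*x^3/3 - 3*x^2 at the endpoints):
  F(1) − F(−1) = -5/3 − (-13/3) = 8/3.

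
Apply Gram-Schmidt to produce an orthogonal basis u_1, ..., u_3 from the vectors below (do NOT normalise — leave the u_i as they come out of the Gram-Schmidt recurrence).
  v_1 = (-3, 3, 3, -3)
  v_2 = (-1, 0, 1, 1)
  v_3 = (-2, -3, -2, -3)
Orthogonal basis:
  u_1 = (-3, 3, 3, -3)
  u_2 = (-3/4, -1/4, 3/4, 5/4)
  u_3 = (-31/11, -36/11, -13/11, -18/11)

Apply the Gram-Schmidt recurrence
  u_1 = v_1
  u_i = v_i − Σ_{j<i} ((v_i · u_j) / (u_j · u_j)) · u_j.

Step by step this gives:
  u_1 = (-3, 3, 3, -3)
  u_2 = (-3/4, -1/4, 3/4, 5/4)
  u_3 = (-31/11, -36/11, -13/11, -18/11)

Orthogonality check:
  u_2 · u_1 = 0 (should be 0)
  u_3 · u_1 = 0 (should be 0)
  u_3 · u_2 = 0 (should be 0)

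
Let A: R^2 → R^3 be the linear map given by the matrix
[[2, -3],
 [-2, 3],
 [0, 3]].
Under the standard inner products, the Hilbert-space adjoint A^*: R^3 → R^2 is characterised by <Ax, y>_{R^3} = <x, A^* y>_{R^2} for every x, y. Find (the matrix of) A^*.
A^* = A^T =
[[2, -2, 0],
 [-3, 3, 3]]

For real matrices with standard dot products, the defining identity <Ax, y> = <x, A^* y> gives (Ax)^T y = x^T (A^*) y, i.e. x^T A^T y = x^T (A^*) y. Since this holds for all x, y, we must have A^* = A^T. Therefore
A^* =
[[2, -2, 0],
 [-3, 3, 3]].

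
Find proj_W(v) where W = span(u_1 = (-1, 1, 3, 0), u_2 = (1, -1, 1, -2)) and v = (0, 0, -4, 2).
proj_W(v) = (0, 0, -4, 2)

Set up U = [u_1 | ... | u_2] ∈ R^(4×2). The projector onto W = col(U) is P = U (U^T U)^(-1) U^T.
Compute U^T U =
  [11, 1]
  [1, 7],
and U^T v = (-12, -8).
Solve U^T U · c = U^T v for the coefficients: c = (-1, -1). The projection is proj_W(v) = U c.
Check: (v - proj_W(v)) · u_1 = 0  (should be 0).
Check: (v - proj_W(v)) · u_2 = 0  (should be 0).
Result: proj_W(v) = (0, 0, -4, 2).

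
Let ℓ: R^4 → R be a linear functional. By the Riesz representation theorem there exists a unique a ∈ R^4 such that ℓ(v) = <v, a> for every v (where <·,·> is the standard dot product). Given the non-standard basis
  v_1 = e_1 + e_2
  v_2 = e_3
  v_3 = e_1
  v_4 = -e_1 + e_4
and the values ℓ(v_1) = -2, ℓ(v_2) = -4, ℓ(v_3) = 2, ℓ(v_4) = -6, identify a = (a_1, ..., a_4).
a = (2, -4, -4, -4)

Write a = (a_1, ..., a_4) in the standard basis. For each basis vector v_i, ℓ(v_i) = <v_i, a> is a linear equation in the a_j's. Collect the n equations into a matrix system V a = ℓ, where row i of V is v_i (expressed in the standard basis). Since V is invertible (lower-triangular with 1s on the diagonal, up to permutation), solve by back-substitution:
  V =
[[1, 1, 0, 0],
 [0, 0, 1, 0],
 [1, 0, 0, 0],
 [-1, 0, 0, 1]]
  V a = (-2, -4, 2, -6)
Solving gives a = (2, -4, -4, -4).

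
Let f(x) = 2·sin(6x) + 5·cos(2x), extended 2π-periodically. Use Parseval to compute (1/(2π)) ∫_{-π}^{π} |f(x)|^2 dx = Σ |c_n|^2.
Σ |c_n|^2 = 29/2

Expand |f|^2 and use orthogonality of {sin(nx), cos(mx)} on [-π, π]:
  ∫_{-π}^{π} sin(nx)^2 dx = π, ∫ cos(mx)^2 dx = π, and cross terms integrate to 0.
So ∫_{-π}^{π} f(x)^2 dx = 2^2 · π + 5^2 · π = (4 + 25)π.
Divide by 2π: (4 + 25)/2 = 29/2.
By Parseval, this equals Σ |c_n|^2.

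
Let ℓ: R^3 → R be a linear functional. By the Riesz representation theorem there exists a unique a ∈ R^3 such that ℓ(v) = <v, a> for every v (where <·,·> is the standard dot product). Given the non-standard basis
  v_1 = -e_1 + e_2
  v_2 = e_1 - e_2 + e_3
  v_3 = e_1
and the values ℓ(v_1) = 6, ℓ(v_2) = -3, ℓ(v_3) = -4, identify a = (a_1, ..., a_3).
a = (-4, 2, 3)

Write a = (a_1, ..., a_3) in the standard basis. For each basis vector v_i, ℓ(v_i) = <v_i, a> is a linear equation in the a_j's. Collect the n equations into a matrix system V a = ℓ, where row i of V is v_i (expressed in the standard basis). Since V is invertible (lower-triangular with 1s on the diagonal, up to permutation), solve by back-substitution:
  V =
[[-1, 1, 0],
 [1, -1, 1],
 [1, 0, 0]]
  V a = (6, -3, -4)
Solving gives a = (-4, 2, 3).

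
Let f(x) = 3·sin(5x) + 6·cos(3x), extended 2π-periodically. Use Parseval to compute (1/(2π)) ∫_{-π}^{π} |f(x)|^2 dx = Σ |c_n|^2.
Σ |c_n|^2 = 45/2

Expand |f|^2 and use orthogonality of {sin(nx), cos(mx)} on [-π, π]:
  ∫_{-π}^{π} sin(nx)^2 dx = π, ∫ cos(mx)^2 dx = π, and cross terms integrate to 0.
So ∫_{-π}^{π} f(x)^2 dx = 3^2 · π + 6^2 · π = (9 + 36)π.
Divide by 2π: (9 + 36)/2 = 45/2.
By Parseval, this equals Σ |c_n|^2.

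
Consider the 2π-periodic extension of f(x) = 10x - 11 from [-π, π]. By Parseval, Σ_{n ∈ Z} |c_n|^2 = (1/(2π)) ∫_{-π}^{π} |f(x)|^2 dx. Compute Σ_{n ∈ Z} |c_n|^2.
Σ |c_n|^2 = 100π^2/3 + 121

Expand and integrate term by term over [-π, π]:
  ∫ (10x)^2 dx = 100·(2π^3/3); ∫ 2·10·(-11)·x dx = 0 (odd integrand); ∫ (-11)^2 dx = 121·2π.
So (1/(2π)) ∫_{-π}^{π} (10x - 11)^2 dx = 100π^2/3 + 121 = 100π^2/3 + 121.
Parseval ⇒ Σ |c_n|^2 = 100π^2/3 + 121.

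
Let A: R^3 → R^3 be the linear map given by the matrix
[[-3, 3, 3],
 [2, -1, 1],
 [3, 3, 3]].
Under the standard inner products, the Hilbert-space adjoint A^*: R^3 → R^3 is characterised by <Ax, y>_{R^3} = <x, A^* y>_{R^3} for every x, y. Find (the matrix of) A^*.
A^* = A^T =
[[-3, 2, 3],
 [3, -1, 3],
 [3, 1, 3]]

For real matrices with standard dot products, the defining identity <Ax, y> = <x, A^* y> gives (Ax)^T y = x^T (A^*) y, i.e. x^T A^T y = x^T (A^*) y. Since this holds for all x, y, we must have A^* = A^T. Therefore
A^* =
[[-3, 2, 3],
 [3, -1, 3],
 [3, 1, 3]].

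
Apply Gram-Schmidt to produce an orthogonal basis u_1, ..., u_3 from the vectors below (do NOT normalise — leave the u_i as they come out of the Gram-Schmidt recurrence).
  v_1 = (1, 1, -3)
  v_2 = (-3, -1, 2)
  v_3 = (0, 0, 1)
Orthogonal basis:
  u_1 = (1, 1, -3)
  u_2 = (-23/11, -1/11, -8/11)
  u_3 = (-1/27, 7/27, 2/27)

Apply the Gram-Schmidt recurrence
  u_1 = v_1
  u_i = v_i − Σ_{j<i} ((v_i · u_j) / (u_j · u_j)) · u_j.

Step by step this gives:
  u_1 = (1, 1, -3)
  u_2 = (-23/11, -1/11, -8/11)
  u_3 = (-1/27, 7/27, 2/27)

Orthogonality check:
  u_2 · u_1 = 0 (should be 0)
  u_3 · u_1 = 0 (should be 0)
  u_3 · u_2 = 0 (should be 0)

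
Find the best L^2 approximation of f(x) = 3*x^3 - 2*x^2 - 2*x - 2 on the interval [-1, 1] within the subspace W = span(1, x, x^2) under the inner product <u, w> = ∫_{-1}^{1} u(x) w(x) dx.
g(x) = -2*x^2 - x/5 - 2

The best approximation g ∈ W is the orthogonal projection of f onto W. Writing g = a_0 + a_1 x + a_2 x^2, the coefficients solve the normal equations G · a = b where
  G_{ij} = <φ_i, φ_j> and b_i = <f, φ_i>, with φ_0 = 1, φ_1 = x, φ_2 = x^2.
G =
  [2, 0, 2/3]
  [0, 2/3, 0]
  [2/3, 0, 2/5],
b = (-16/3, -2/15, -32/15).
Solving gives a_0 = -2, a_1 = -1/5, a_2 = -2, so
  g(x) = -2*x^2 - x/5 - 2.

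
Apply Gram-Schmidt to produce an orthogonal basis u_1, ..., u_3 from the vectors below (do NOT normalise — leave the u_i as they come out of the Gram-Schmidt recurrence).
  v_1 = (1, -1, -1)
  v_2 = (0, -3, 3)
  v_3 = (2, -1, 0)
Orthogonal basis:
  u_1 = (1, -1, -1)
  u_2 = (0, -3, 3)
  u_3 = (1, 1/2, 1/2)

Apply the Gram-Schmidt recurrence
  u_1 = v_1
  u_i = v_i − Σ_{j<i} ((v_i · u_j) / (u_j · u_j)) · u_j.

Step by step this gives:
  u_1 = (1, -1, -1)
  u_2 = (0, -3, 3)
  u_3 = (1, 1/2, 1/2)

Orthogonality check:
  u_2 · u_1 = 0 (should be 0)
  u_3 · u_1 = 0 (should be 0)
  u_3 · u_2 = 0 (should be 0)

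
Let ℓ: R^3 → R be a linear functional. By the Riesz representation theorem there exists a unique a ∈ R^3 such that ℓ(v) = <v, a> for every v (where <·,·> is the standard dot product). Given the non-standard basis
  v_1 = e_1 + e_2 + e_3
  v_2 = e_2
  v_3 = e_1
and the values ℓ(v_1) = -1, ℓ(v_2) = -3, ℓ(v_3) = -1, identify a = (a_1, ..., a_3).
a = (-1, -3, 3)

Write a = (a_1, ..., a_3) in the standard basis. For each basis vector v_i, ℓ(v_i) = <v_i, a> is a linear equation in the a_j's. Collect the n equations into a matrix system V a = ℓ, where row i of V is v_i (expressed in the standard basis). Since V is invertible (lower-triangular with 1s on the diagonal, up to permutation), solve by back-substitution:
  V =
[[1, 1, 1],
 [0, 1, 0],
 [1, 0, 0]]
  V a = (-1, -3, -1)
Solving gives a = (-1, -3, 3).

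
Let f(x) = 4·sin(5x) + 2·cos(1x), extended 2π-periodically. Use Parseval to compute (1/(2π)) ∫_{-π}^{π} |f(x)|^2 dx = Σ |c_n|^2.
Σ |c_n|^2 = 10

Expand |f|^2 and use orthogonality of {sin(nx), cos(mx)} on [-π, π]:
  ∫_{-π}^{π} sin(nx)^2 dx = π, ∫ cos(mx)^2 dx = π, and cross terms integrate to 0.
So ∫_{-π}^{π} f(x)^2 dx = 4^2 · π + 2^2 · π = (16 + 4)π.
Divide by 2π: (16 + 4)/2 = 10.
By Parseval, this equals Σ |c_n|^2.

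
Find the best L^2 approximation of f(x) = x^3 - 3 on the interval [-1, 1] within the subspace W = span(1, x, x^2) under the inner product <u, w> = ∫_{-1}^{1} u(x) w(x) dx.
g(x) = 3*x/5 - 3

The best approximation g ∈ W is the orthogonal projection of f onto W. Writing g = a_0 + a_1 x + a_2 x^2, the coefficients solve the normal equations G · a = b where
  G_{ij} = <φ_i, φ_j> and b_i = <f, φ_i>, with φ_0 = 1, φ_1 = x, φ_2 = x^2.
G =
  [2, 0, 2/3]
  [0, 2/3, 0]
  [2/3, 0, 2/5],
b = (-6, 2/5, -2).
Solving gives a_0 = -3, a_1 = 3/5, a_2 = 0, so
  g(x) = 3*x/5 - 3.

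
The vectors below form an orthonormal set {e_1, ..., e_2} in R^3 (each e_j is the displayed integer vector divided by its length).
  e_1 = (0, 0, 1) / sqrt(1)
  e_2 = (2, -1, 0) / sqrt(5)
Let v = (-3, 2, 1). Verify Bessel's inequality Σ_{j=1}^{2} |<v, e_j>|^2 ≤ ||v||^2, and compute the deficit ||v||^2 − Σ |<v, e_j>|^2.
Σ |<v, e_j>|^2 = 69/5; ||v||^2 = 14; deficit = 1/5

Write each e_j = u_j / sqrt(<u_j, u_j>) where u_j is the displayed integer vector. Then <v, e_j> = <v, u_j> / sqrt(<u_j, u_j>), so |<v, e_j>|^2 = <v, u_j>^2 / <u_j, u_j>.
Coefficients: <v, e_1> = 1/sqrt(1), <v, e_2> = -8/sqrt(5).
Square and sum: Σ |<v, e_j>|^2 = 69/5.
Compute ||v||^2 = v·v = 14.
Deficit = 14 − 69/5 = 1/5 ≥ 0, confirming Bessel's inequality. (The deficit equals ||v − Σ <v,e_j> e_j||^2, the squared distance from v to span{e_j}.)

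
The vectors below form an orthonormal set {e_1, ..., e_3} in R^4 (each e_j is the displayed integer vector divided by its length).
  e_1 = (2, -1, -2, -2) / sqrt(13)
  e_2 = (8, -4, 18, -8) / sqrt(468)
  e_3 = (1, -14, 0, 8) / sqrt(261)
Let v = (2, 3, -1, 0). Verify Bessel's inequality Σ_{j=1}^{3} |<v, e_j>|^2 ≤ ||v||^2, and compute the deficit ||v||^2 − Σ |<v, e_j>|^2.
Σ |<v, e_j>|^2 = 210/29; ||v||^2 = 14; deficit = 196/29

Write each e_j = u_j / sqrt(<u_j, u_j>) where u_j is the displayed integer vector. Then <v, e_j> = <v, u_j> / sqrt(<u_j, u_j>), so |<v, e_j>|^2 = <v, u_j>^2 / <u_j, u_j>.
Coefficients: <v, e_1> = 3/sqrt(13), <v, e_2> = -14/sqrt(468), <v, e_3> = -40/sqrt(261).
Square and sum: Σ |<v, e_j>|^2 = 210/29.
Compute ||v||^2 = v·v = 14.
Deficit = 14 − 210/29 = 196/29 ≥ 0, confirming Bessel's inequality. (The deficit equals ||v − Σ <v,e_j> e_j||^2, the squared distance from v to span{e_j}.)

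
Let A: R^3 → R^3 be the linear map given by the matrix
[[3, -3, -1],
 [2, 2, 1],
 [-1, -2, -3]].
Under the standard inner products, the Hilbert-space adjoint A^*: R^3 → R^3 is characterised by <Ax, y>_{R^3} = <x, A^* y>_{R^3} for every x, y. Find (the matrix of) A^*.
A^* = A^T =
[[3, 2, -1],
 [-3, 2, -2],
 [-1, 1, -3]]

For real matrices with standard dot products, the defining identity <Ax, y> = <x, A^* y> gives (Ax)^T y = x^T (A^*) y, i.e. x^T A^T y = x^T (A^*) y. Since this holds for all x, y, we must have A^* = A^T. Therefore
A^* =
[[3, 2, -1],
 [-3, 2, -2],
 [-1, 1, -3]].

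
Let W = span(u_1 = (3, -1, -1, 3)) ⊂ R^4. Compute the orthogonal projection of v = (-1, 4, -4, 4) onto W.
proj_W(v) = (27/20, -9/20, -9/20, 27/20)

Set up U = [u_1 | ... | u_1] ∈ R^(4×1). The projector onto W = col(U) is P = U (U^T U)^(-1) U^T.
Compute U^T U =
  [20],
and U^T v = (9).
Solve U^T U · c = U^T v for the coefficients: c = (9/20). The projection is proj_W(v) = U c.
Check: (v - proj_W(v)) · u_1 = 0  (should be 0).
Result: proj_W(v) = (27/20, -9/20, -9/20, 27/20).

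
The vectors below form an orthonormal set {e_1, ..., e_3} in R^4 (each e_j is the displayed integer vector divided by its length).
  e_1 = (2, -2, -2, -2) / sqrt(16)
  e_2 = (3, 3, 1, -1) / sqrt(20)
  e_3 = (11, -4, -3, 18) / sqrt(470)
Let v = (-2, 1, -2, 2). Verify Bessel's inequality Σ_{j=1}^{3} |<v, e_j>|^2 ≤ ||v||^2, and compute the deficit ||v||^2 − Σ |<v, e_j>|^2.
Σ |<v, e_j>|^2 = 493/94; ||v||^2 = 13; deficit = 729/94

Write each e_j = u_j / sqrt(<u_j, u_j>) where u_j is the displayed integer vector. Then <v, e_j> = <v, u_j> / sqrt(<u_j, u_j>), so |<v, e_j>|^2 = <v, u_j>^2 / <u_j, u_j>.
Coefficients: <v, e_1> = -6/sqrt(16), <v, e_2> = -7/sqrt(20), <v, e_3> = 16/sqrt(470).
Square and sum: Σ |<v, e_j>|^2 = 493/94.
Compute ||v||^2 = v·v = 13.
Deficit = 13 − 493/94 = 729/94 ≥ 0, confirming Bessel's inequality. (The deficit equals ||v − Σ <v,e_j> e_j||^2, the squared distance from v to span{e_j}.)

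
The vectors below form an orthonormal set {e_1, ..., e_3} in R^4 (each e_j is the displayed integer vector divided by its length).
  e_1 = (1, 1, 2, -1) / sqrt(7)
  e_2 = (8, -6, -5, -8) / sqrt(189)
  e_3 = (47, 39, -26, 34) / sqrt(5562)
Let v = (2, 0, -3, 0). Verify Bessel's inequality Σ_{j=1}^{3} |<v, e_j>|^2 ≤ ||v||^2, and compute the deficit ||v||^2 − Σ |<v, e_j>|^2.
Σ |<v, e_j>|^2 = 1307/103; ||v||^2 = 13; deficit = 32/103

Write each e_j = u_j / sqrt(<u_j, u_j>) where u_j is the displayed integer vector. Then <v, e_j> = <v, u_j> / sqrt(<u_j, u_j>), so |<v, e_j>|^2 = <v, u_j>^2 / <u_j, u_j>.
Coefficients: <v, e_1> = -4/sqrt(7), <v, e_2> = 31/sqrt(189), <v, e_3> = 172/sqrt(5562).
Square and sum: Σ |<v, e_j>|^2 = 1307/103.
Compute ||v||^2 = v·v = 13.
Deficit = 13 − 1307/103 = 32/103 ≥ 0, confirming Bessel's inequality. (The deficit equals ||v − Σ <v,e_j> e_j||^2, the squared distance from v to span{e_j}.)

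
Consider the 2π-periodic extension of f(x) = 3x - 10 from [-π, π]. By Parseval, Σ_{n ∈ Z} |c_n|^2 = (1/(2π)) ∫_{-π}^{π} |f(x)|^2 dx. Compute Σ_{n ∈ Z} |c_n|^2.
Σ |c_n|^2 = 3π^2 + 100

Expand and integrate term by term over [-π, π]:
  ∫ (3x)^2 dx = 9·(2π^3/3); ∫ 2·3·(-10)·x dx = 0 (odd integrand); ∫ (-10)^2 dx = 100·2π.
So (1/(2π)) ∫_{-π}^{π} (3x - 10)^2 dx = 9π^2/3 + 100 = 3π^2 + 100.
Parseval ⇒ Σ |c_n|^2 = 3π^2 + 100.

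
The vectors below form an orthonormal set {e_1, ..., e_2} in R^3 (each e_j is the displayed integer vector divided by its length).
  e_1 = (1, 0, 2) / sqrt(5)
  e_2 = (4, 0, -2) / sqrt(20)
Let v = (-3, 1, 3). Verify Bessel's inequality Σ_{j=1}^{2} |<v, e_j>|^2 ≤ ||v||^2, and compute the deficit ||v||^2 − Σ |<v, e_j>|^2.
Σ |<v, e_j>|^2 = 18; ||v||^2 = 19; deficit = 1

Write each e_j = u_j / sqrt(<u_j, u_j>) where u_j is the displayed integer vector. Then <v, e_j> = <v, u_j> / sqrt(<u_j, u_j>), so |<v, e_j>|^2 = <v, u_j>^2 / <u_j, u_j>.
Coefficients: <v, e_1> = 3/sqrt(5), <v, e_2> = -18/sqrt(20).
Square and sum: Σ |<v, e_j>|^2 = 18.
Compute ||v||^2 = v·v = 19.
Deficit = 19 − 18 = 1 ≥ 0, confirming Bessel's inequality. (The deficit equals ||v − Σ <v,e_j> e_j||^2, the squared distance from v to span{e_j}.)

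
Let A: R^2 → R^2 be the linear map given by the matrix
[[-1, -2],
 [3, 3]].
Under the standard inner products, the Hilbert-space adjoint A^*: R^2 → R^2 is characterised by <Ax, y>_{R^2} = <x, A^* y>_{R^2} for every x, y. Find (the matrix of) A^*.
A^* = A^T =
[[-1, 3],
 [-2, 3]]

For real matrices with standard dot products, the defining identity <Ax, y> = <x, A^* y> gives (Ax)^T y = x^T (A^*) y, i.e. x^T A^T y = x^T (A^*) y. Since this holds for all x, y, we must have A^* = A^T. Therefore
A^* =
[[-1, 3],
 [-2, 3]].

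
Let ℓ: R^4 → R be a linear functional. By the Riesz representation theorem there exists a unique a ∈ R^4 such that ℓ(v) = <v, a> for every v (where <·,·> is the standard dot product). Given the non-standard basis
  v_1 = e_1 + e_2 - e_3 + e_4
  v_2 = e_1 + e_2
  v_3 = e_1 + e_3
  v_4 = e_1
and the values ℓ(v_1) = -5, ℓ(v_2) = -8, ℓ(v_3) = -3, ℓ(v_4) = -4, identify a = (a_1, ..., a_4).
a = (-4, -4, 1, 4)

Write a = (a_1, ..., a_4) in the standard basis. For each basis vector v_i, ℓ(v_i) = <v_i, a> is a linear equation in the a_j's. Collect the n equations into a matrix system V a = ℓ, where row i of V is v_i (expressed in the standard basis). Since V is invertible (lower-triangular with 1s on the diagonal, up to permutation), solve by back-substitution:
  V =
[[1, 1, -1, 1],
 [1, 1, 0, 0],
 [1, 0, 1, 0],
 [1, 0, 0, 0]]
  V a = (-5, -8, -3, -4)
Solving gives a = (-4, -4, 1, 4).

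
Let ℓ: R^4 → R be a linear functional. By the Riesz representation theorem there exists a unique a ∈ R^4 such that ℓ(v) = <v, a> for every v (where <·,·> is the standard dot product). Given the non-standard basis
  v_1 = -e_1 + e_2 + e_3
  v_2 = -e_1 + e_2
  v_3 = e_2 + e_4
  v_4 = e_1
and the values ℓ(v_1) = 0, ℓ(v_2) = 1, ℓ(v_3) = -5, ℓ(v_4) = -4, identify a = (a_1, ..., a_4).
a = (-4, -3, -1, -2)

Write a = (a_1, ..., a_4) in the standard basis. For each basis vector v_i, ℓ(v_i) = <v_i, a> is a linear equation in the a_j's. Collect the n equations into a matrix system V a = ℓ, where row i of V is v_i (expressed in the standard basis). Since V is invertible (lower-triangular with 1s on the diagonal, up to permutation), solve by back-substitution:
  V =
[[-1, 1, 1, 0],
 [-1, 1, 0, 0],
 [0, 1, 0, 1],
 [1, 0, 0, 0]]
  V a = (0, 1, -5, -4)
Solving gives a = (-4, -3, -1, -2).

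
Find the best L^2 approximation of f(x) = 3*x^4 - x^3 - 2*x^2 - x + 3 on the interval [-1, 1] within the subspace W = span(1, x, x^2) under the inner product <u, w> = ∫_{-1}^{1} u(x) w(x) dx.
g(x) = 4*x^2/7 - 8*x/5 + 96/35

The best approximation g ∈ W is the orthogonal projection of f onto W. Writing g = a_0 + a_1 x + a_2 x^2, the coefficients solve the normal equations G · a = b where
  G_{ij} = <φ_i, φ_j> and b_i = <f, φ_i>, with φ_0 = 1, φ_1 = x, φ_2 = x^2.
G =
  [2, 0, 2/3]
  [0, 2/3, 0]
  [2/3, 0, 2/5],
b = (88/15, -16/15, 72/35).
Solving gives a_0 = 96/35, a_1 = -8/5, a_2 = 4/7, so
  g(x) = 4*x^2/7 - 8*x/5 + 96/35.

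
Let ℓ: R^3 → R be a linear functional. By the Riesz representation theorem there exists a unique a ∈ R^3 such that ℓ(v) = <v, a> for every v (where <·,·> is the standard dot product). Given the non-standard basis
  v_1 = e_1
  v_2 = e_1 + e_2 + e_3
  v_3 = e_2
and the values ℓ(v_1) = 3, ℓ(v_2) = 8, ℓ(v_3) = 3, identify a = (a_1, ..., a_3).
a = (3, 3, 2)

Write a = (a_1, ..., a_3) in the standard basis. For each basis vector v_i, ℓ(v_i) = <v_i, a> is a linear equation in the a_j's. Collect the n equations into a matrix system V a = ℓ, where row i of V is v_i (expressed in the standard basis). Since V is invertible (lower-triangular with 1s on the diagonal, up to permutation), solve by back-substitution:
  V =
[[1, 0, 0],
 [1, 1, 1],
 [0, 1, 0]]
  V a = (3, 8, 3)
Solving gives a = (3, 3, 2).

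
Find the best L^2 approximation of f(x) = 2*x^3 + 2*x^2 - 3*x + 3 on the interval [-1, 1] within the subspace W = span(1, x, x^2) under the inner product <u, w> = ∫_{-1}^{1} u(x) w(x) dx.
g(x) = 2*x^2 - 9*x/5 + 3

The best approximation g ∈ W is the orthogonal projection of f onto W. Writing g = a_0 + a_1 x + a_2 x^2, the coefficients solve the normal equations G · a = b where
  G_{ij} = <φ_i, φ_j> and b_i = <f, φ_i>, with φ_0 = 1, φ_1 = x, φ_2 = x^2.
G =
  [2, 0, 2/3]
  [0, 2/3, 0]
  [2/3, 0, 2/5],
b = (22/3, -6/5, 14/5).
Solving gives a_0 = 3, a_1 = -9/5, a_2 = 2, so
  g(x) = 2*x^2 - 9*x/5 + 3.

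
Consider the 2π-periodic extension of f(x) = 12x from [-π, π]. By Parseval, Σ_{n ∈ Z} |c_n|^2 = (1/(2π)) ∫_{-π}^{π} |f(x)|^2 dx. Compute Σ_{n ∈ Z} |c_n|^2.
Σ |c_n|^2 = 48π^2

Expand and integrate term by term over [-π, π]:
  ∫ (12x)^2 dx = 144·(2π^3/3); ∫ 2·12·(0)·x dx = 0 (odd integrand); ∫ 0^2 dx = 0·2π.
So (1/(2π)) ∫_{-π}^{π} (12x)^2 dx = 144π^2/3 + 0 = 48π^2.
Parseval ⇒ Σ |c_n|^2 = 48π^2.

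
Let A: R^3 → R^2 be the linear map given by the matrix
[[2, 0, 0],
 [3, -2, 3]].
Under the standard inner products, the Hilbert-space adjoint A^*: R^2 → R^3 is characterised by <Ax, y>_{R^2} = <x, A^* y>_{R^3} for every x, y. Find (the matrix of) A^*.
A^* = A^T =
[[2, 3],
 [0, -2],
 [0, 3]]

For real matrices with standard dot products, the defining identity <Ax, y> = <x, A^* y> gives (Ax)^T y = x^T (A^*) y, i.e. x^T A^T y = x^T (A^*) y. Since this holds for all x, y, we must have A^* = A^T. Therefore
A^* =
[[2, 3],
 [0, -2],
 [0, 3]].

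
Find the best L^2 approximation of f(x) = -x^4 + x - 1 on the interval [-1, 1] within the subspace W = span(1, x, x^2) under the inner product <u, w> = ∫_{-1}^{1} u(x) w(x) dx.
g(x) = -6*x^2/7 + x - 32/35

The best approximation g ∈ W is the orthogonal projection of f onto W. Writing g = a_0 + a_1 x + a_2 x^2, the coefficients solve the normal equations G · a = b where
  G_{ij} = <φ_i, φ_j> and b_i = <f, φ_i>, with φ_0 = 1, φ_1 = x, φ_2 = x^2.
G =
  [2, 0, 2/3]
  [0, 2/3, 0]
  [2/3, 0, 2/5],
b = (-12/5, 2/3, -20/21).
Solving gives a_0 = -32/35, a_1 = 1, a_2 = -6/7, so
  g(x) = -6*x^2/7 + x - 32/35.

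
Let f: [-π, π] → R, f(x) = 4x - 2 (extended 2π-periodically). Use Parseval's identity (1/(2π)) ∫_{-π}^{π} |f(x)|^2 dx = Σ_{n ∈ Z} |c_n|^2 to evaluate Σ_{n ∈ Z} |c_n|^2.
Σ |c_n|^2 = 16π^2/3 + 4

Expand and integrate term by term over [-π, π]:
  ∫ (4x)^2 dx = 16·(2π^3/3); ∫ 2·4·(-2)·x dx = 0 (odd integrand); ∫ (-2)^2 dx = 4·2π.
So (1/(2π)) ∫_{-π}^{π} (4x - 2)^2 dx = 16π^2/3 + 4 = 16π^2/3 + 4.
Parseval ⇒ Σ |c_n|^2 = 16π^2/3 + 4.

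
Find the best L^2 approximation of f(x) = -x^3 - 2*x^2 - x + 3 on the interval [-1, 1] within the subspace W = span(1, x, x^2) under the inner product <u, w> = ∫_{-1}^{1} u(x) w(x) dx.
g(x) = -2*x^2 - 8*x/5 + 3

The best approximation g ∈ W is the orthogonal projection of f onto W. Writing g = a_0 + a_1 x + a_2 x^2, the coefficients solve the normal equations G · a = b where
  G_{ij} = <φ_i, φ_j> and b_i = <f, φ_i>, with φ_0 = 1, φ_1 = x, φ_2 = x^2.
G =
  [2, 0, 2/3]
  [0, 2/3, 0]
  [2/3, 0, 2/5],
b = (14/3, -16/15, 6/5).
Solving gives a_0 = 3, a_1 = -8/5, a_2 = -2, so
  g(x) = -2*x^2 - 8*x/5 + 3.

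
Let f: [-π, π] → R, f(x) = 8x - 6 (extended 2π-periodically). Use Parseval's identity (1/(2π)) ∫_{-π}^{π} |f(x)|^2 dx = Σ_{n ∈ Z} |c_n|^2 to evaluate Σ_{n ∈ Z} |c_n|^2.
Σ |c_n|^2 = 64π^2/3 + 36

Expand and integrate term by term over [-π, π]:
  ∫ (8x)^2 dx = 64·(2π^3/3); ∫ 2·8·(-6)·x dx = 0 (odd integrand); ∫ (-6)^2 dx = 36·2π.
So (1/(2π)) ∫_{-π}^{π} (8x - 6)^2 dx = 64π^2/3 + 36 = 64π^2/3 + 36.
Parseval ⇒ Σ |c_n|^2 = 64π^2/3 + 36.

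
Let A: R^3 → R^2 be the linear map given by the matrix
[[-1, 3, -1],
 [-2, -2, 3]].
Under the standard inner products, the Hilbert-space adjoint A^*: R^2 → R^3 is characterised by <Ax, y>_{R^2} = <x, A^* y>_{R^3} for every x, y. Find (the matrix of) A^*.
A^* = A^T =
[[-1, -2],
 [3, -2],
 [-1, 3]]

For real matrices with standard dot products, the defining identity <Ax, y> = <x, A^* y> gives (Ax)^T y = x^T (A^*) y, i.e. x^T A^T y = x^T (A^*) y. Since this holds for all x, y, we must have A^* = A^T. Therefore
A^* =
[[-1, -2],
 [3, -2],
 [-1, 3]].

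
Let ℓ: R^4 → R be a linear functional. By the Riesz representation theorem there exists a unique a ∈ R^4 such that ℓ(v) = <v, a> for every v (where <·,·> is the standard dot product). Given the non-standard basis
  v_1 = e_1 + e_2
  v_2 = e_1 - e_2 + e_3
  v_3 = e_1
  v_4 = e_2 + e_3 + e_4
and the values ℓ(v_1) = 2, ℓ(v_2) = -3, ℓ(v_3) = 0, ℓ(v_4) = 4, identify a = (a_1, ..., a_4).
a = (0, 2, -1, 3)

Write a = (a_1, ..., a_4) in the standard basis. For each basis vector v_i, ℓ(v_i) = <v_i, a> is a linear equation in the a_j's. Collect the n equations into a matrix system V a = ℓ, where row i of V is v_i (expressed in the standard basis). Since V is invertible (lower-triangular with 1s on the diagonal, up to permutation), solve by back-substitution:
  V =
[[1, 1, 0, 0],
 [1, -1, 1, 0],
 [1, 0, 0, 0],
 [0, 1, 1, 1]]
  V a = (2, -3, 0, 4)
Solving gives a = (0, 2, -1, 3).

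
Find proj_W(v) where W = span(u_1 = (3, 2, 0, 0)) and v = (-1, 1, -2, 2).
proj_W(v) = (-3/13, -2/13, 0, 0)

Set up U = [u_1 | ... | u_1] ∈ R^(4×1). The projector onto W = col(U) is P = U (U^T U)^(-1) U^T.
Compute U^T U =
  [13],
and U^T v = (-1).
Solve U^T U · c = U^T v for the coefficients: c = (-1/13). The projection is proj_W(v) = U c.
Check: (v - proj_W(v)) · u_1 = 0  (should be 0).
Result: proj_W(v) = (-3/13, -2/13, 0, 0).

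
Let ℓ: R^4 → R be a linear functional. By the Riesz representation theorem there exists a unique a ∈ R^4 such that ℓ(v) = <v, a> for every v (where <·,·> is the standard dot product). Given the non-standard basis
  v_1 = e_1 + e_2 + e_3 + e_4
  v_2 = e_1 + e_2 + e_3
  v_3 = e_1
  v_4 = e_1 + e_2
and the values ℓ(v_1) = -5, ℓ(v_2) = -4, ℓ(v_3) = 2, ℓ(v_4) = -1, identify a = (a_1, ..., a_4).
a = (2, -3, -3, -1)

Write a = (a_1, ..., a_4) in the standard basis. For each basis vector v_i, ℓ(v_i) = <v_i, a> is a linear equation in the a_j's. Collect the n equations into a matrix system V a = ℓ, where row i of V is v_i (expressed in the standard basis). Since V is invertible (lower-triangular with 1s on the diagonal, up to permutation), solve by back-substitution:
  V =
[[1, 1, 1, 1],
 [1, 1, 1, 0],
 [1, 0, 0, 0],
 [1, 1, 0, 0]]
  V a = (-5, -4, 2, -1)
Solving gives a = (2, -3, -3, -1).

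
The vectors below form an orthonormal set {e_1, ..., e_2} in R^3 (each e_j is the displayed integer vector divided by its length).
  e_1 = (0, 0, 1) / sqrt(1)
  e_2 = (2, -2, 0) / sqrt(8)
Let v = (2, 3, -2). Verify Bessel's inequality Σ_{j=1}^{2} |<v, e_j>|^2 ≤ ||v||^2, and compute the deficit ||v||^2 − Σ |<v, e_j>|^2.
Σ |<v, e_j>|^2 = 9/2; ||v||^2 = 17; deficit = 25/2

Write each e_j = u_j / sqrt(<u_j, u_j>) where u_j is the displayed integer vector. Then <v, e_j> = <v, u_j> / sqrt(<u_j, u_j>), so |<v, e_j>|^2 = <v, u_j>^2 / <u_j, u_j>.
Coefficients: <v, e_1> = -2/sqrt(1), <v, e_2> = -2/sqrt(8).
Square and sum: Σ |<v, e_j>|^2 = 9/2.
Compute ||v||^2 = v·v = 17.
Deficit = 17 − 9/2 = 25/2 ≥ 0, confirming Bessel's inequality. (The deficit equals ||v − Σ <v,e_j> e_j||^2, the squared distance from v to span{e_j}.)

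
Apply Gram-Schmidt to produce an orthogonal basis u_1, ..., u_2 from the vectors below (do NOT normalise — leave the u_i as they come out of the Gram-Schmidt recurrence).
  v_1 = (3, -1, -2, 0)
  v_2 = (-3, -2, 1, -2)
Orthogonal basis:
  u_1 = (3, -1, -2, 0)
  u_2 = (-15/14, -37/14, -2/7, -2)

Apply the Gram-Schmidt recurrence
  u_1 = v_1
  u_i = v_i − Σ_{j<i} ((v_i · u_j) / (u_j · u_j)) · u_j.

Step by step this gives:
  u_1 = (3, -1, -2, 0)
  u_2 = (-15/14, -37/14, -2/7, -2)

Orthogonality check:
  u_2 · u_1 = 0 (should be 0)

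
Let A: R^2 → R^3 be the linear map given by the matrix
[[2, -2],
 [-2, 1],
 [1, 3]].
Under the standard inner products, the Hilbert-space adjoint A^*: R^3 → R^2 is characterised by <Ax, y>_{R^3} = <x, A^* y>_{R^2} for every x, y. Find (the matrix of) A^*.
A^* = A^T =
[[2, -2, 1],
 [-2, 1, 3]]

For real matrices with standard dot products, the defining identity <Ax, y> = <x, A^* y> gives (Ax)^T y = x^T (A^*) y, i.e. x^T A^T y = x^T (A^*) y. Since this holds for all x, y, we must have A^* = A^T. Therefore
A^* =
[[2, -2, 1],
 [-2, 1, 3]].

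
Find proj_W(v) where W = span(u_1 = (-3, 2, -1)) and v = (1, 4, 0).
proj_W(v) = (-15/14, 5/7, -5/14)

Set up U = [u_1 | ... | u_1] ∈ R^(3×1). The projector onto W = col(U) is P = U (U^T U)^(-1) U^T.
Compute U^T U =
  [14],
and U^T v = (5).
Solve U^T U · c = U^T v for the coefficients: c = (5/14). The projection is proj_W(v) = U c.
Check: (v - proj_W(v)) · u_1 = 0  (should be 0).
Result: proj_W(v) = (-15/14, 5/7, -5/14).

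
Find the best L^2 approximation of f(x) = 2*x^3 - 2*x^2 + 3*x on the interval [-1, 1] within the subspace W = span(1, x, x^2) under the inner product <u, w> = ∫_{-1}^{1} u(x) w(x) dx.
g(x) = -2*x^2 + 21*x/5

The best approximation g ∈ W is the orthogonal projection of f onto W. Writing g = a_0 + a_1 x + a_2 x^2, the coefficients solve the normal equations G · a = b where
  G_{ij} = <φ_i, φ_j> and b_i = <f, φ_i>, with φ_0 = 1, φ_1 = x, φ_2 = x^2.
G =
  [2, 0, 2/3]
  [0, 2/3, 0]
  [2/3, 0, 2/5],
b = (-4/3, 14/5, -4/5).
Solving gives a_0 = 0, a_1 = 21/5, a_2 = -2, so
  g(x) = -2*x^2 + 21*x/5.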